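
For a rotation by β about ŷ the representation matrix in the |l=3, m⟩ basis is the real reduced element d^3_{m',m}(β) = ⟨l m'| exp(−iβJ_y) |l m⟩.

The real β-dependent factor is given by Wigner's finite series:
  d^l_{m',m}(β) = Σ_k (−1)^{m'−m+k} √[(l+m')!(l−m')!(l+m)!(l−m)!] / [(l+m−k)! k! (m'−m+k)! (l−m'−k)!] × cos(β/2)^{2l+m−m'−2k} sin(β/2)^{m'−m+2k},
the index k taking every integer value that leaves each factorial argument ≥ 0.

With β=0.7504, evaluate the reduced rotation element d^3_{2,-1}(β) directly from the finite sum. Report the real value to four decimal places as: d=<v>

d^3_{2,-1}(β=0.7504) via Wigner's sum:
c=cos(0.7504/2)=0.930434, s=sin(0.7504/2)=0.366459; N=√[120·1·2·24]=75.894664
k: max(0,(-1)−(2))=0 … min(3+(-1),3−(2))=1
  k=0: (−1)^3·75.8947/(12)·0.9304^3·0.3665^3 = -0.250704
  k=1: (−1)^4·75.8947/(24)·0.9304^1·0.3665^5 = +0.019445
d^3_{2,-1}(0.7504) = -0.250704 +0.019445 = -0.231259

d=-0.2313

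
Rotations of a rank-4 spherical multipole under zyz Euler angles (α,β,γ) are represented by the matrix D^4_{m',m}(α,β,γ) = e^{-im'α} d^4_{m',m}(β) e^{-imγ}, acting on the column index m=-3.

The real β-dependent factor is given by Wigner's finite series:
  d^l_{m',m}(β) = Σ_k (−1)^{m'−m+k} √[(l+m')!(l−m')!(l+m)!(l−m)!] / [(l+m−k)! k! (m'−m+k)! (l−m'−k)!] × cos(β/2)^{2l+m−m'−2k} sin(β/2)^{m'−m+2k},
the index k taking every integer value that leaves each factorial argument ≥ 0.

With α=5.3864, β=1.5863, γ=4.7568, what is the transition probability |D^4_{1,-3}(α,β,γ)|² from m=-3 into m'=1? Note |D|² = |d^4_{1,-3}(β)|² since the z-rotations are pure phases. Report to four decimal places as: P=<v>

First d^4_{1,-3}(β=1.5863), then the phase factors e^{-i(1)α} and e^{-i(-3)γ}:
Half-angle: c=0.701604, s=0.712567. N=√(120·6·1·5040)=1904.940944
k: max(0,(-3)−(1))=0 … min(4+(-3),4−(1))=1
  k=0: (−1)^4·1904.9409/(144)·0.7016^4·0.7126^4 = +0.826400
  k=1: (−1)^5·1904.9409/(240)·0.7016^2·0.7126^6 = -0.511456
d^4_{1,-3}(1.5863) = +0.826400 -0.511456 = +0.314944
|D^4_{1,-3}|² = |d^4_{1,-3}(β)|² = (+0.314944)² = 0.099190 (the z-rotation phases have unit modulus)

P=0.0992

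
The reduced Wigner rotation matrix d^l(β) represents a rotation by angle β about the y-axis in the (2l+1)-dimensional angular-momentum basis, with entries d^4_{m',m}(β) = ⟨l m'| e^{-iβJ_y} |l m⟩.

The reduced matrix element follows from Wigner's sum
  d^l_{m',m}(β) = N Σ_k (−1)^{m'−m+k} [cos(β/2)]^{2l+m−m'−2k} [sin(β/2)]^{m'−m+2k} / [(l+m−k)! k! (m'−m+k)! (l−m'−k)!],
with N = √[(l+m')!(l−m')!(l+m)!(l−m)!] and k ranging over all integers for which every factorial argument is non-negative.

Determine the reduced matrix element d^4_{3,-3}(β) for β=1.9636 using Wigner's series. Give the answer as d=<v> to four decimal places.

d=0.4855

d^4_{3,-3}(β=1.9636) via Wigner's sum:
Half-angle: c=0.555527, s=0.831499. N=√(5040·1·1·5040)=5040.000000
k: max(0,(-3)−(3))=0 … min(4+(-3),4−(3))=1
  k=0: (−1)^6·5040.0000/(720)·0.5555^2·0.8315^6 = +0.713966
  k=1: (−1)^7·5040.0000/(5040)·0.5555^0·0.8315^8 = -0.228503
d^4_{3,-3}(1.9636) = +0.713966 -0.228503 = +0.485462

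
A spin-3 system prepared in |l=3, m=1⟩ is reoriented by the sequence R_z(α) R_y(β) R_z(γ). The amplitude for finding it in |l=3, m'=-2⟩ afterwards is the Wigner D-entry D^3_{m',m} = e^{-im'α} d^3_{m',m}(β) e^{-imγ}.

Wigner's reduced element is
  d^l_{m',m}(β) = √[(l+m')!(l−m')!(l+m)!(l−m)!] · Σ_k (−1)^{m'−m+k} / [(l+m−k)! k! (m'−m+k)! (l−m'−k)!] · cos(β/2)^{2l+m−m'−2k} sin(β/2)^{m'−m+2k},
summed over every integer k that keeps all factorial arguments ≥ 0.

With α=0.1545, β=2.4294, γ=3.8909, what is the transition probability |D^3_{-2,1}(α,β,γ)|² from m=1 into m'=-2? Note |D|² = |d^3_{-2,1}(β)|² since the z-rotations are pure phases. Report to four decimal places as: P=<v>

P=0.3326

D^3_{-2,1}(0.1545,2.4294,3.8909) = e^{-i·-2·0.1545}·d^3_{-2,1}(2.4294)·e^{-i·1·3.8909}. Compute d first:
Half-angle: c=0.348618, s=0.937265. N=√(1·120·24·2)=75.894664
k∈{3,4} keeps every argument non-negative
  k=3: (−1)^0·75.8947/(12)·0.3486^3·0.9373^3 = +0.220631
  k=4: (−1)^1·75.8947/(24)·0.3486^1·0.9373^5 = -0.797373
d^3_{-2,1}(2.4294) = +0.220631 -0.797373 = -0.576742
|D^3_{-2,1}|² = |d^3_{-2,1}(β)|² = (-0.576742)² = 0.332631 (the z-rotation phases have unit modulus)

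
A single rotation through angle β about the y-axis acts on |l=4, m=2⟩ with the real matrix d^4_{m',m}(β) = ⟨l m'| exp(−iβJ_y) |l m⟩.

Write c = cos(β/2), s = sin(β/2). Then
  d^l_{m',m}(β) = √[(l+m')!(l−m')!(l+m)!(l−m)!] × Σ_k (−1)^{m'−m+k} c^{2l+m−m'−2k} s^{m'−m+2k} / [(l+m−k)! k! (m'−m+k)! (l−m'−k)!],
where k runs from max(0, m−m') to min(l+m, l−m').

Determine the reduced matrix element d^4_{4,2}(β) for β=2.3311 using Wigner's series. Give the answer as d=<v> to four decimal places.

d=0.0168

d^4_{4,2}(β=2.3311) via Wigner's sum:
Half-angle: c=0.394245, s=0.919005. N=√(40320·1·720·2)=7619.763776
k: max(0,(2)−(4))=0 … min(4+(2),4−(4))=0
  k=0: (−1)^2·7619.7638/(1440)·0.3942^6·0.9190^2 = +0.016781
d^4_{4,2}(2.3311) = +0.016781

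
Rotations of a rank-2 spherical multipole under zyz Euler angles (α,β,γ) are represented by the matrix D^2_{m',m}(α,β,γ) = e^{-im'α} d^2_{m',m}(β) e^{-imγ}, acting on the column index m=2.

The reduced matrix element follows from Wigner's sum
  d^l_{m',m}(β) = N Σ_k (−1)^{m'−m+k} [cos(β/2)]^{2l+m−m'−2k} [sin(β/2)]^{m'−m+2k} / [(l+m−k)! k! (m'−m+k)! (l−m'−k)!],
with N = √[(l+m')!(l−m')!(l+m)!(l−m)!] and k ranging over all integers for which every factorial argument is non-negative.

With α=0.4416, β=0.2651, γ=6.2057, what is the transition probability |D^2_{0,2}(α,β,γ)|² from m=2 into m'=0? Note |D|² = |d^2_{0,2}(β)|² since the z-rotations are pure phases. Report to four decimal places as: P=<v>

First d^2_{0,2}(β=0.2651), then the phase factors e^{-i(0)α} and e^{-i(2)γ}:
Half-angle: c=0.991228, s=0.132162. N=√(2·2·24·1)=9.797959
k∈{2} keeps every argument non-negative
  k=2: (−1)^0·9.7980/(4)·0.9912^2·0.1322^2 = +0.042038
d^2_{0,2}(0.2651) = +0.042038
|D^2_{0,2}|² = |d^2_{0,2}(β)|² = (+0.042038)² = 0.001767 (the z-rotation phases have unit modulus)

P=0.0018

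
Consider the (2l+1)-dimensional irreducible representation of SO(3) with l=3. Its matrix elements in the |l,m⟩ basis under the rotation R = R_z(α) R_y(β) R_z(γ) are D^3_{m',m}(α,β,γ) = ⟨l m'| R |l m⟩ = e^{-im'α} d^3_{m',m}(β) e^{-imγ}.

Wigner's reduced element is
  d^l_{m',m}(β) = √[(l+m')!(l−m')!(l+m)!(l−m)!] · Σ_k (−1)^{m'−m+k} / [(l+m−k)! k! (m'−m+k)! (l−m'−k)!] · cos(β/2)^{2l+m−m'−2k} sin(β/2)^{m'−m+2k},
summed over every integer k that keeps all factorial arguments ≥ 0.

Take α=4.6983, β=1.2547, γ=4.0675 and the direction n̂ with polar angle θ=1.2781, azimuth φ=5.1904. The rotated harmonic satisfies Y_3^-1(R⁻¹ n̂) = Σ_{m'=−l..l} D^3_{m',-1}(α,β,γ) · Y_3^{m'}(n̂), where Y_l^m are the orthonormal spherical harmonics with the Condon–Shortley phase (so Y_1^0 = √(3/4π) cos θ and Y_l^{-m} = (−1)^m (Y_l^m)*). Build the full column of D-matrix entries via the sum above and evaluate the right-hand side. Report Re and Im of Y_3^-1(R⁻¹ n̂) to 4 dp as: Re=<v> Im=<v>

Need the full column D^3_{m',-1} for m'=−3..3 at α=4.6983, β=1.2547, γ=4.0675.
cos(β/2)=0.809586, sin(β/2)=0.587001
d^3_{-3,-1}: single k=2 term ⇒ +0.573292;  D = +0.443185-0.363663i
d^3_{-2,-1}: k∈[1..2] ⇒ +0.645586 -0.678791 = -0.033206;  D = -0.020700-0.025964i
d^3_{-1,-1}: k∈[0..2] ⇒ +0.281564 -1.184186 +0.466911 = -0.435711;  D = +0.344481-0.266790i
d^3_{0,-1}: k∈[0..2] ⇒ -0.707204 +1.115368 -0.195456 = +0.212708;  D = -0.127861-0.169989i
d^3_{1,-1}: k∈[0..2] ⇒ +0.888140 -0.622547 +0.040911 = +0.306503;  D = +0.247518-0.180773i
d^3_{2,-1}: k∈[0..1] ⇒ -0.678791 +0.178426 = -0.500365;  D = -0.289389-0.408190i
d^3_{3,-1}: single k=0 term ⇒ +0.301389;  D = -0.248300+0.170829i
Y_3^{m'}(θ=1.2781,φ=5.1904) and Σ D·Y over m':
  (+0.4432-0.3637i)·(-0.3628-0.0499i)  (-0.0207-0.0260i)·(-0.1559+0.2208i)  (+0.3445-0.2668i)·(-0.0831-0.1604i)  (-0.1279-0.1700i)·(-0.2782+0.0000i)  (+0.2475-0.1808i)·(+0.0831-0.1604i)  (-0.2894-0.4082i)·(-0.1559-0.2208i)  (-0.2483+0.1708i)·(+0.3628-0.0499i)
Y_3^-1(R⁻¹ n̂) = -0.340827+0.270704i

Re=-0.3408 Im=0.2707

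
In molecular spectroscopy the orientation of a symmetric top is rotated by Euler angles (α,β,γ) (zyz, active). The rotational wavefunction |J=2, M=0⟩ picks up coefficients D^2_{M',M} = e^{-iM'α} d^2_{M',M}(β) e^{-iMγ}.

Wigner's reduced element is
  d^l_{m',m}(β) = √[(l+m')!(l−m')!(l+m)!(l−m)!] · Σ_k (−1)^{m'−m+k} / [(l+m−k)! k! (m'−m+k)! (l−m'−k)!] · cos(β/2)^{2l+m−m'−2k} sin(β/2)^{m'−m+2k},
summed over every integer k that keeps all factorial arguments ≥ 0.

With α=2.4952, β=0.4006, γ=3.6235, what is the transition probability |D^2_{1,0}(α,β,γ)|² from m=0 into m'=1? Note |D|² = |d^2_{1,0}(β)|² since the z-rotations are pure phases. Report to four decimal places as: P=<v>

D^2_{1,0}(2.4952,0.4006,3.6235) = e^{-i·1·2.4952}·d^2_{1,0}(0.4006)·e^{-i·0·3.6235}. Compute d first:
With c≡cos(β/2)=0.980007 and s≡sin(β/2)=0.198963, N=[6·1·2·2]^{1/2}=4.898979
The bounds max(0,m−m')=0 and min(l+m,l−m')=1 give 2 terms
  k=0: (−1)^1·4.8990/(2)·0.9800^3·0.1990^1 = -0.458708
  k=1: (−1)^2·4.8990/(2)·0.9800^1·0.1990^3 = +0.018907
d^2_{1,0}(0.4006) = -0.458708 +0.018907 = -0.439801
|D^2_{1,0}|² = |d^2_{1,0}(β)|² = (-0.439801)² = 0.193425 (the z-rotation phases have unit modulus)

P=0.1934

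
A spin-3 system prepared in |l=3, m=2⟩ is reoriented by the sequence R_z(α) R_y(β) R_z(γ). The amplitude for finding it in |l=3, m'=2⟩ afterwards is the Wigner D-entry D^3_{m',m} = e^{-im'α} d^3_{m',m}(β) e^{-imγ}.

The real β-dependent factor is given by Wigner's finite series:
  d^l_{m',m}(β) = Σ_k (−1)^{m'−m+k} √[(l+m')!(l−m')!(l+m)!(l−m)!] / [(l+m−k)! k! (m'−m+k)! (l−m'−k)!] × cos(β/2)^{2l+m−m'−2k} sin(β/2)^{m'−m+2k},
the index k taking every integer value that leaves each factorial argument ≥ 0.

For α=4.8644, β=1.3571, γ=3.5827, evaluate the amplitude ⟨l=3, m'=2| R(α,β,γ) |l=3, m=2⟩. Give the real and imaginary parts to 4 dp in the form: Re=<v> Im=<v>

D^3_{2,2}(4.8644,1.3571,3.5827) = e^{-i·2·4.8644}·d^3_{2,2}(1.3571)·e^{-i·2·3.5827}. Compute d first:
Half-angle: c=0.778484, s=0.627665. N=√(120·1·120·1)=120.000000
k∈{0,1} keeps every argument non-negative
  k=0: (−1)^0·120.0000/(120)·0.7785^6·0.6277^0 = +0.222586
  k=1: (−1)^1·120.0000/(24)·0.7785^4·0.6277^2 = -0.723475
d^3_{2,2}(1.3571) = +0.222586 -0.723475 = -0.500890
Attach z-rotation phases: D = e^{-i(2)(4.8644)}·(-0.500890)·e^{-i(2)(3.5827)} = +0.187909-0.464307i

Re=0.1879 Im=-0.4643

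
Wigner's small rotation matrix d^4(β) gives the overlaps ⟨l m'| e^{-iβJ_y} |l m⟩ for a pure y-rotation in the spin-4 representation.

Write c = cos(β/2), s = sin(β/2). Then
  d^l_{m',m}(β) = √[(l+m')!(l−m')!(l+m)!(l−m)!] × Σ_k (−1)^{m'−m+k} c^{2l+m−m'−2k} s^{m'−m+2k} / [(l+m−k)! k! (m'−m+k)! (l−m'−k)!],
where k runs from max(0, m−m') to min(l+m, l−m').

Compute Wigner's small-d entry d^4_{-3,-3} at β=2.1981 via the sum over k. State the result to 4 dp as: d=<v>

d^4_{-3,-3}(β=2.1981) via Wigner's sum:
With c≡cos(β/2)=0.454443 and s≡sin(β/2)=0.890776, N=[1·5040·1·5040]^{1/2}=5040.000000
k∈{0,1} keeps every argument non-negative
  k=0: (−1)^0·5040.0000/(5040)·0.4544^8·0.8908^0 = +0.001819
  k=1: (−1)^1·5040.0000/(720)·0.4544^6·0.8908^2 = -0.048923
d^4_{-3,-3}(2.1981) = +0.001819 -0.048923 = -0.047104

d=-0.0471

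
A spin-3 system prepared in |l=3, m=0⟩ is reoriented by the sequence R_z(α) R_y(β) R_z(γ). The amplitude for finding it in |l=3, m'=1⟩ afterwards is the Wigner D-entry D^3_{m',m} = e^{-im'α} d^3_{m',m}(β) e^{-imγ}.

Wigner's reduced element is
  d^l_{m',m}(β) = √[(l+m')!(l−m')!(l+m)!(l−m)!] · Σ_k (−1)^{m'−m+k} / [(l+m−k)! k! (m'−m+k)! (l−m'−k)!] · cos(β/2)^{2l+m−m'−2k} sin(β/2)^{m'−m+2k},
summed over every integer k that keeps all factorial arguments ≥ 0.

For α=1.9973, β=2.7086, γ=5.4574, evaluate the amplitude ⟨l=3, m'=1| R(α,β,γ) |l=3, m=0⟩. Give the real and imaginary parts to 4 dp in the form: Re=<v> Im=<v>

Split into d^3_{1,0}(β=2.7086) × two z-phases.
With c≡cos(β/2)=0.214809 and s≡sin(β/2)=0.976656, N=[24·2·6·6]^{1/2}=41.569219
k: max(0,(0)−(1))=0 … min(3+(0),3−(1))=2
  k=0: (−1)^1·41.5692/(12)·0.2148^5·0.9767^1 = -0.001547
  k=1: (−1)^2·41.5692/(4)·0.2148^3·0.9767^3 = +0.095961
  k=2: (−1)^3·41.5692/(12)·0.2148^1·0.9767^5 = -0.661228
d^3_{1,0}(2.7086) = -0.001547 +0.095961 -0.661228 = -0.566815
D = (-0.413690-0.910418i)·(-0.566815)·(+1.000000+0.000000i) = +0.234486+0.516038i

Re=0.2345 Im=0.5160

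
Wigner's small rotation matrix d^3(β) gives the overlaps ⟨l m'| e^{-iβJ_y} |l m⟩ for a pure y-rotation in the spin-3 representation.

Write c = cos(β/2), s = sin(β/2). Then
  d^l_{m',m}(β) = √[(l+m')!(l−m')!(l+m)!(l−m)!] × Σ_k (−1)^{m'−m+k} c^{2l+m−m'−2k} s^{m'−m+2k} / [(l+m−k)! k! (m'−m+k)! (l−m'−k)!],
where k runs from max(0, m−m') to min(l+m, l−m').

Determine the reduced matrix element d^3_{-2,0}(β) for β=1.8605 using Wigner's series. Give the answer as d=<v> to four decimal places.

d=-0.3592

d^3_{-2,0}(β=1.8605) via Wigner's sum:
Half-angle: c=0.597634, s=0.801769. N=√(1·120·6·6)=65.726707
The bounds max(0,m−m')=2 and min(l+m,l−m')=3 give 2 terms
  k=2: (−1)^0·65.7267/(12)·0.5976^4·0.8018^2 = +0.449158
  k=3: (−1)^1·65.7267/(12)·0.5976^2·0.8018^4 = -0.808404
d^3_{-2,0}(1.8605) = +0.449158 -0.808404 = -0.359246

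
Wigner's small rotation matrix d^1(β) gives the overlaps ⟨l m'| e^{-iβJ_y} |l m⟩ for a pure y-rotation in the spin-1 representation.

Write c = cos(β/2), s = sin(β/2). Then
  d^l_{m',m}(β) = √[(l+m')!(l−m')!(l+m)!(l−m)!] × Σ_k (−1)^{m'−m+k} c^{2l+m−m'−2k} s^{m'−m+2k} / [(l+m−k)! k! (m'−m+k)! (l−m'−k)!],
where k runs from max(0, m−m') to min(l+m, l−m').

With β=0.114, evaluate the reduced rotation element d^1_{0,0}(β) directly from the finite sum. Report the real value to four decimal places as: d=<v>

d^1_{0,0}(β=0.114) via Wigner's sum:
c=cos(0.114/2)=0.998376, s=sin(0.114/2)=0.056969; N=√[1·1·1·1]=1.000000
k∈{0,1} keeps every argument non-negative
  k=0: (−1)^0·1.0000/(1)·0.9984^2·0.0570^0 = +0.996755
  k=1: (−1)^1·1.0000/(1)·0.9984^0·0.0570^2 = -0.003245
d^1_{0,0}(0.114) = +0.996755 -0.003245 = +0.993509

d=0.9935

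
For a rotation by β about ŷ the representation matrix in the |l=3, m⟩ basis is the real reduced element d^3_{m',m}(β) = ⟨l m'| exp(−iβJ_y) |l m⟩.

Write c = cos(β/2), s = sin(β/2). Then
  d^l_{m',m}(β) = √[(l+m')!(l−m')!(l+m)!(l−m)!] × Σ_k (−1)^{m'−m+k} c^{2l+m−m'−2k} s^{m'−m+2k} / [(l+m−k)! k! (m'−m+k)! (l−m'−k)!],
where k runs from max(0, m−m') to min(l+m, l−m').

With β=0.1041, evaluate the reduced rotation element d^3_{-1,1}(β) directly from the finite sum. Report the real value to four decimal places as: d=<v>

d=0.0161

d^3_{-1,1}(β=0.1041) via Wigner's sum:
With c≡cos(β/2)=0.998646 and s≡sin(β/2)=0.052027, N=[2·24·24·2]^{1/2}=48.000000
The bounds max(0,m−m')=2 and min(l+m,l−m')=4 give 3 terms
  k=2: (−1)^0·48.0000/(8)·0.9986^4·0.0520^2 = +0.016153
  k=3: (−1)^1·48.0000/(6)·0.9986^2·0.0520^4 = -0.000058
  k=4: (−1)^2·48.0000/(48)·0.9986^0·0.0520^6 = +0.000000
d^3_{-1,1}(0.1041) = +0.016153 -0.000058 +0.000000 = +0.016094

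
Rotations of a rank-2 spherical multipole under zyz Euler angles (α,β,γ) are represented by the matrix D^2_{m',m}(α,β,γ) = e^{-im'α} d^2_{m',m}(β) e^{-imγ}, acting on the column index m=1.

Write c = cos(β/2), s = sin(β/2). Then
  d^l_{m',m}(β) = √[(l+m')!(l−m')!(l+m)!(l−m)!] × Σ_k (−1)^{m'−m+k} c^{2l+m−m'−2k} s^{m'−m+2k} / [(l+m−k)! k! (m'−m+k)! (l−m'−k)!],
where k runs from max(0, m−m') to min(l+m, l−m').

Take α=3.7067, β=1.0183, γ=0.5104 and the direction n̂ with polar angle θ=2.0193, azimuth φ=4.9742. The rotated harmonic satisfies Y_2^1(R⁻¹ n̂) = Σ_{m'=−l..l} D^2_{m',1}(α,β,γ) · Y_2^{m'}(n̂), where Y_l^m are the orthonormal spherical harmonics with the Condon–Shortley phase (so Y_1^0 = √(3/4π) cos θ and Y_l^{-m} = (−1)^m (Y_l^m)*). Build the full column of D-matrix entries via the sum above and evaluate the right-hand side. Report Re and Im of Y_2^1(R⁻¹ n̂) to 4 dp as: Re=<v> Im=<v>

Re=-0.0010 Im=-0.0006

Need the full column D^2_{m',1} for m'=−2..2 at α=3.7067, β=1.0183, γ=0.5104.
cos(β/2)=0.873159, sin(β/2)=0.487435
d^2_{-2,1}: single k=3 term ⇒ +0.202243;  D = +0.164623+0.117480i
d^2_{-1,1}: k∈[2..3] ⇒ +0.543428 -0.056450 = +0.486977;  D = -0.486249-0.026628i
d^2_{0,1}: k∈[1..2] ⇒ +0.794827 -0.247696 = +0.547131;  D = +0.477399-0.267288i
d^2_{1,1}: k∈[0..1] ⇒ +0.581264 -0.543428 = +0.037836;  D = -0.017983+0.033290i
d^2_{2,1}: single k=0 term ⇒ -0.648974;  D = +0.045273+0.647393i
Y_2^{m'}(θ=2.0193,φ=4.9742) and Σ D·Y over m':
  (+0.1646+0.1175i)·(-0.2716+0.1568i)  (-0.4862-0.0266i)·(-0.0781-0.2916i)  (+0.4774-0.2673i)·(-0.1375+0.0000i)  (-0.0180+0.0333i)·(+0.0781-0.2916i)  (+0.0453+0.6474i)·(-0.2716-0.1568i)
Y_2^1(R⁻¹ n̂) = -0.001015-0.000588i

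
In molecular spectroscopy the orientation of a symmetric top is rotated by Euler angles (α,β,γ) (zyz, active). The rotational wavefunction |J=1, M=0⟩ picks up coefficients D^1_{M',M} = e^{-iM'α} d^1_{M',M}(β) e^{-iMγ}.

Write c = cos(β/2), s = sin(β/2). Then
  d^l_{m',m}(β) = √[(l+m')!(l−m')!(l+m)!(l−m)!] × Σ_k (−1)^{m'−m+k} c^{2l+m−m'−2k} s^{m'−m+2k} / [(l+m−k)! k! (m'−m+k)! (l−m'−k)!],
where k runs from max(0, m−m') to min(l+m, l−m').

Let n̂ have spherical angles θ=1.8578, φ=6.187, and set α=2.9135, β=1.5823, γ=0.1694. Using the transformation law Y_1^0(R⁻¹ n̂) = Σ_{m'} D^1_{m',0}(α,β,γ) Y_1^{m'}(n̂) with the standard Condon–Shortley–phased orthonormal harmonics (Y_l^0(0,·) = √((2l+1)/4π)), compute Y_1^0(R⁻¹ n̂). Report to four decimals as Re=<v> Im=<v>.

Re=-0.4629 Im=0.0000

Need the full column D^1_{m',0} for m'=−1..1 at α=2.9135, β=1.5823, γ=0.1694.
cos(β/2)=0.703028, sin(β/2)=0.711162
d^1_{-1,0}: single k=1 term ⇒ +0.707060;  D = -0.688747+0.159880i
d^1_{0,0}: k∈[0..1] ⇒ +0.494248 -0.505752 = -0.011503;  D = -0.011503+0.000000i
d^1_{1,0}: single k=0 term ⇒ -0.707060;  D = +0.688747+0.159880i
Y_1^{m'}(θ=1.8578,φ=6.187) and Σ D·Y over m':
  (-0.6887+0.1599i)·(+0.3298+0.0318i)  (-0.0115+0.0000i)·(-0.1383+0.0000i)  (+0.6887+0.1599i)·(-0.3298+0.0318i)
Y_1^0(R⁻¹ n̂) = -0.462924+0.000000i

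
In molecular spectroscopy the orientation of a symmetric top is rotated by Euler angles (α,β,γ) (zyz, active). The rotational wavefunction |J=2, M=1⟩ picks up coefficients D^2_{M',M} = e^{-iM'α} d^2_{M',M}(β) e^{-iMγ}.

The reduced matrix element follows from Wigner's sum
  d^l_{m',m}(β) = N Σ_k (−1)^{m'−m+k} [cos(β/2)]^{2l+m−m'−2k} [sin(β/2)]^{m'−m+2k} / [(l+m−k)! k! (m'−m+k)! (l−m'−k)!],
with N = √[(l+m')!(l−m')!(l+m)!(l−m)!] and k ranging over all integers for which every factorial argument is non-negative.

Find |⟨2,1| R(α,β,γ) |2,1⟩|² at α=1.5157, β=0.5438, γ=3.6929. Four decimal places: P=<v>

P=0.4358

First d^2_{1,1}(β=0.5438), then the phase factors e^{-i(1)α} and e^{-i(1)γ}:
With c≡cos(β/2)=0.963262 and s≡sin(β/2)=0.268562, N=[6·1·6·1]^{1/2}=6.000000
The bounds max(0,m−m')=0 and min(l+m,l−m')=1 give 2 terms
  k=0: (−1)^0·6.0000/(6)·0.9633^4·0.2686^0 = +0.860951
  k=1: (−1)^1·6.0000/(2)·0.9633^2·0.2686^2 = -0.200771
d^2_{1,1}(0.5438) = +0.860951 -0.200771 = +0.660180
|D^2_{1,1}|² = |d^2_{1,1}(β)|² = (+0.660180)² = 0.435838 (the z-rotation phases have unit modulus)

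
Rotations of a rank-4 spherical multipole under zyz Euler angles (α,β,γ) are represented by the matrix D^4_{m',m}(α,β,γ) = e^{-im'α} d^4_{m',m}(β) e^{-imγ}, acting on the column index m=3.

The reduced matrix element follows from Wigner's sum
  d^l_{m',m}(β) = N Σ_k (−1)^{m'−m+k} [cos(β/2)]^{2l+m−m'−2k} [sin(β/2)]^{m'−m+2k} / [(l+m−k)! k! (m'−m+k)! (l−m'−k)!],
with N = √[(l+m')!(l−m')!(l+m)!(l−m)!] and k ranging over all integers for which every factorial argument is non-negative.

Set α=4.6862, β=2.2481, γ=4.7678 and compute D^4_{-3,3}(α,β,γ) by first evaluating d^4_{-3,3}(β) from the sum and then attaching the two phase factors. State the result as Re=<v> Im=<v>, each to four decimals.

Re=0.2575 Im=-0.0643

First d^4_{-3,3}(β=2.2481), then the phase factors e^{-i(-3)α} and e^{-i(3)γ}:
c=cos(2.2481/2)=0.432033, s=sin(2.2481/2)=0.901858; N=√[1·5040·5040·1]=5040.000000
The bounds max(0,m−m')=6 and min(l+m,l−m')=7 give 2 terms
  k=6: (−1)^0·5040.0000/(720)·0.4320^2·0.9019^6 = +0.703008
  k=7: (−1)^1·5040.0000/(5040)·0.4320^0·0.9019^8 = -0.437627
d^4_{-3,3}(2.2481) = +0.703008 -0.437627 = +0.265382
Attach z-rotation phases: D = e^{-i(-3)(4.6862)}·(+0.265382)·e^{-i(3)(4.7678)} = +0.257470-0.064319i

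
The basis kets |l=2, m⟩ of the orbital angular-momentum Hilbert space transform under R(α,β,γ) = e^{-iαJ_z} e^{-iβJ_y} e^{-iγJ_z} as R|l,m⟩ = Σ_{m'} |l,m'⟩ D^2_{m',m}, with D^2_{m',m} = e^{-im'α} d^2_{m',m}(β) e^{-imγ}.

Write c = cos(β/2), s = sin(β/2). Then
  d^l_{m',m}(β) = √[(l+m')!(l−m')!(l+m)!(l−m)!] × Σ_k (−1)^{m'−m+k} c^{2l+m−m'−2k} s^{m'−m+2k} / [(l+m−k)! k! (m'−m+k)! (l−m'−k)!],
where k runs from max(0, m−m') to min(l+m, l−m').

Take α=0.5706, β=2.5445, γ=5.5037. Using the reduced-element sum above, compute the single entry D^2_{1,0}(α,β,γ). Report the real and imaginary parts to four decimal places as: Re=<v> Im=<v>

First d^2_{1,0}(β=2.5445), then the phase factors e^{-i(1)α} and e^{-i(0)γ}:
Half-angle: c=0.294131, s=0.955765. N=√(6·1·2·2)=4.898979
k: max(0,(0)−(1))=0 … min(2+(0),2−(1))=1
  k=0: (−1)^1·4.8990/(2)·0.2941^3·0.9558^1 = -0.059573
  k=1: (−1)^2·4.8990/(2)·0.2941^1·0.9558^3 = +0.629028
d^2_{1,0}(2.5445) = -0.059573 +0.629028 = +0.569455
Phases: e^{-i·(1)·0.5706}=+0.841577-0.540137i, e^{-i·(0)·5.5037}=+1.000000+0.000000i ⇒ D=+0.479240-0.307584i

Re=0.4792 Im=-0.3076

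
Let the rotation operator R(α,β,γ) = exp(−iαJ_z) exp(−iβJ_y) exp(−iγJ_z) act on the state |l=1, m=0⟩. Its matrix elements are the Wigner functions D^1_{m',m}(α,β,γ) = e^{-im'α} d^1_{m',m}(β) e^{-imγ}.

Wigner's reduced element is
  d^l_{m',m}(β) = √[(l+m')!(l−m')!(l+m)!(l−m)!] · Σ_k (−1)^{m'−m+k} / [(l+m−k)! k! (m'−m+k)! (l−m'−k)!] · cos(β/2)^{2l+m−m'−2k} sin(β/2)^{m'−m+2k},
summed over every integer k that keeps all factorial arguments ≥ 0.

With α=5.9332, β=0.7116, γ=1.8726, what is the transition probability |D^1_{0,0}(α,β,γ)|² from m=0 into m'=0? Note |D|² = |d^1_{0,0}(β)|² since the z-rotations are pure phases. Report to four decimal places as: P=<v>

Split into d^1_{0,0}(β=0.7116) × two z-phases.
With c≡cos(β/2)=0.937368 and s≡sin(β/2)=0.348340, N=[1·1·1·1]^{1/2}=1.000000
k: max(0,(0)−(0))=0 … min(1+(0),1−(0))=1
  k=0: (−1)^0·1.0000/(1)·0.9374^2·0.3483^0 = +0.878659
  k=1: (−1)^1·1.0000/(1)·0.9374^0·0.3483^2 = -0.121341
d^1_{0,0}(0.7116) = +0.878659 -0.121341 = +0.757318
|D^1_{0,0}|² = |d^1_{0,0}(β)|² = (+0.757318)² = 0.573531 (the z-rotation phases have unit modulus)

P=0.5735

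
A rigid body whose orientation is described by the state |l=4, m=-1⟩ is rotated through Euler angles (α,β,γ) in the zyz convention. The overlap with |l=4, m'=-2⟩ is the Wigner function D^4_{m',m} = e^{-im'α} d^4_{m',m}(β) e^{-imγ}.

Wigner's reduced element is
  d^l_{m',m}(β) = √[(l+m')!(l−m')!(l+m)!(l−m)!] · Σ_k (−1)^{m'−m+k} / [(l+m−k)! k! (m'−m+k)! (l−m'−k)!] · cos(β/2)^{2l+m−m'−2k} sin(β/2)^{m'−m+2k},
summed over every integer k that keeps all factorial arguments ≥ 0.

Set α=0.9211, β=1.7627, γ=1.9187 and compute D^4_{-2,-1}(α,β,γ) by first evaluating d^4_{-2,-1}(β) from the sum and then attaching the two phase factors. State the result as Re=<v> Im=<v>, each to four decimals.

First d^4_{-2,-1}(β=1.7627), then the phase factors e^{-i(-2)α} and e^{-i(-1)γ}:
With c≡cos(β/2)=0.636110 and s≡sin(β/2)=0.771598, N=[2·720·6·120]^{1/2}=1018.233765
Admissible k: 1..3 (factorial args all ≥0)
  k=1: (−1)^0·1018.2338/(240)·0.6361^7·0.7716^1 = +0.137960
  k=2: (−1)^1·1018.2338/(48)·0.6361^5·0.7716^3 = -1.014942
  k=3: (−1)^2·1018.2338/(72)·0.6361^3·0.7716^5 = +0.995562
d^4_{-2,-1}(1.7627) = +0.137960 -1.014942 +0.995562 = +0.118579
D = (-0.268084+0.963396i)·(+0.118579)·(-0.340928+0.940089i) = -0.096557-0.068832i

Re=-0.0966 Im=-0.0688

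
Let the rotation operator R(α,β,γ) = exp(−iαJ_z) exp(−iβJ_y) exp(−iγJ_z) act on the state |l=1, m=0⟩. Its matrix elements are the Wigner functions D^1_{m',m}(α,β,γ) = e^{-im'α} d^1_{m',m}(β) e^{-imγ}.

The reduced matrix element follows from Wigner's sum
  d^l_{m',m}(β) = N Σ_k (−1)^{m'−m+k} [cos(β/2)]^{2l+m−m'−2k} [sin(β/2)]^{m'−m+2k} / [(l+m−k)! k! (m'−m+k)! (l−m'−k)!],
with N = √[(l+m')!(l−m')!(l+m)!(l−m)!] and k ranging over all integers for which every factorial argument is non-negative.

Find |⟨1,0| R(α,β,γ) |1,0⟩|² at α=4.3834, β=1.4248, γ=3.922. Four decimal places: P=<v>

P=0.0212

First d^1_{0,0}(β=1.4248), then the phase factors e^{-i(0)α} and e^{-i(0)γ}:
With c≡cos(β/2)=0.756795 and s≡sin(β/2)=0.653652, N=[1·1·1·1]^{1/2}=1.000000
The bounds max(0,m−m')=0 and min(l+m,l−m')=1 give 2 terms
  k=0: (−1)^0·1.0000/(1)·0.7568^2·0.6537^0 = +0.572739
  k=1: (−1)^1·1.0000/(1)·0.7568^0·0.6537^2 = -0.427261
d^1_{0,0}(1.4248) = +0.572739 -0.427261 = +0.145478
|D^1_{0,0}|² = |d^1_{0,0}(β)|² = (+0.145478)² = 0.021164 (the z-rotation phases have unit modulus)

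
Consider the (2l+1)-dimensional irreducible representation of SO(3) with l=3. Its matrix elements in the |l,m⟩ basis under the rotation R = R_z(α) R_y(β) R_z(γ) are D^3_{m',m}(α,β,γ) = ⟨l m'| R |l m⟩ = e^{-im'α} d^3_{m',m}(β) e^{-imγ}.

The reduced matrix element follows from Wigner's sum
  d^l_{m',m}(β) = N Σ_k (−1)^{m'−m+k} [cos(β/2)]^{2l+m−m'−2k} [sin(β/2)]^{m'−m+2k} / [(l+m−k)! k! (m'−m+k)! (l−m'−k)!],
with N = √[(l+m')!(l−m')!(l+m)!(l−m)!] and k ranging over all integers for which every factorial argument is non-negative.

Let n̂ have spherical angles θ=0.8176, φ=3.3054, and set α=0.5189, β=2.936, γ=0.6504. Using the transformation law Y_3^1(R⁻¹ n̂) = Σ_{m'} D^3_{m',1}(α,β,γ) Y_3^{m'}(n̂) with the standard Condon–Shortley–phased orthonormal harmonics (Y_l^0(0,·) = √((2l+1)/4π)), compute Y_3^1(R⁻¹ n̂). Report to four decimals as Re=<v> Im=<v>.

Need the full column D^3_{m',1} for m'=−3..3 at α=0.5189, β=2.936, γ=0.6504.
cos(β/2)=0.102615, sin(β/2)=0.994721
d^3_{-3,1}: single k=4 term ⇒ +0.039928;  D = +0.024622+0.031432i
d^3_{-2,1}: k∈[3..4] ⇒ +0.006726 -0.316023 = -0.309297;  D = -0.286376-0.116847i
d^3_{-1,1}: k∈[2..4] ⇒ +0.000658 -0.082475 +0.968742 = +0.886925;  D = +0.879268-0.116295i
d^3_{0,1}: k∈[1..3] ⇒ +0.000039 -0.011052 +0.346186 = +0.335173;  D = +0.266745-0.202949i
d^3_{1,1}: k∈[0..2] ⇒ +0.000001 -0.000878 +0.061856 = +0.060979;  D = +0.023831-0.056130i
d^3_{2,1}: k∈[0..1] ⇒ -0.000036 +0.006726 = +0.006690;  D = -0.000784-0.006644i
d^3_{3,1}: single k=0 term ⇒ +0.000425;  D = -0.000252-0.000342i
Y_3^{m'}(θ=0.8176,φ=3.3054) and Σ D·Y over m':
  (+0.0246+0.0314i)·(-0.1428+0.0764i)  (-0.2864-0.1168i)·(+0.3522-0.1197i)  (+0.8793-0.1163i)·(-0.3115+0.0515i)  (+0.2667-0.2029i)·(-0.1687+0.0000i)  (+0.0238-0.0561i)·(+0.3115+0.0515i)  (-0.0008-0.0066i)·(+0.3522+0.1197i)  (-0.0003-0.0003i)·(+0.1428+0.0764i)
Y_3^1(R⁻¹ n̂) = -0.422836+0.087488i

Re=-0.4228 Im=0.0875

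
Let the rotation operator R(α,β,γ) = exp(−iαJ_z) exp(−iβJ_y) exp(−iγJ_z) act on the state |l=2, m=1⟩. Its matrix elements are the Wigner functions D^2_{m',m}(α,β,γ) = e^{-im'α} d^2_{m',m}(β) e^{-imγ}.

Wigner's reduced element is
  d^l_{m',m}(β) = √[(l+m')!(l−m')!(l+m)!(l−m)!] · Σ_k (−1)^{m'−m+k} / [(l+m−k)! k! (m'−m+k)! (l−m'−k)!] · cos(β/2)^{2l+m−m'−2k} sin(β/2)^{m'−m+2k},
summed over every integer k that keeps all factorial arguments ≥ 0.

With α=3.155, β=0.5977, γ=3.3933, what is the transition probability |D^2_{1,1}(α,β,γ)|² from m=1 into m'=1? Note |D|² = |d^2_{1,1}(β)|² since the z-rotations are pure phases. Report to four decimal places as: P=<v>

D^2_{1,1}(3.155,0.5977,3.3933) = e^{-i·1·3.155}·d^2_{1,1}(0.5977)·e^{-i·1·3.3933}. Compute d first:
c=cos(0.5977/2)=0.955676, s=sin(0.5977/2)=0.294421; N=√[6·1·6·1]=6.000000
k: max(0,(1)−(1))=0 … min(2+(1),2−(1))=1
  k=0: (−1)^0·6.0000/(6)·0.9557^4·0.2944^0 = +0.834146
  k=1: (−1)^1·6.0000/(2)·0.9557^2·0.2944^2 = -0.237510
d^2_{1,1}(0.5977) = +0.834146 -0.237510 = +0.596637
|D^2_{1,1}|² = |d^2_{1,1}(β)|² = (+0.596637)² = 0.355975 (the z-rotation phases have unit modulus)

P=0.3560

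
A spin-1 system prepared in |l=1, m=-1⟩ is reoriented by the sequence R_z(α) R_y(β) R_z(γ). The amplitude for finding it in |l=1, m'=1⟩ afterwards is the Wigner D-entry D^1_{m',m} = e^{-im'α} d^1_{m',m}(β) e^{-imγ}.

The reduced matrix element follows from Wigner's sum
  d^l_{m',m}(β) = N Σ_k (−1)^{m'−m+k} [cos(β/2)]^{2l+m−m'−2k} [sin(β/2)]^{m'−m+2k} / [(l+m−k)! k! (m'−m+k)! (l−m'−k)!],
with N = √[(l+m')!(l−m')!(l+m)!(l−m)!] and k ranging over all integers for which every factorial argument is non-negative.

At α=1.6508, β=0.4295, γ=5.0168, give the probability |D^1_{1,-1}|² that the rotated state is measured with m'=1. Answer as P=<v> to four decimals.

Split into d^1_{1,-1}(β=0.4295) × two z-phases.
Half-angle: c=0.977030, s=0.213103. N=√(2·1·1·2)=2.000000
The bounds max(0,m−m')=0 and min(l+m,l−m')=0 give 1 term
  k=0: (−1)^2·2.0000/(2)·0.9770^0·0.2131^2 = +0.045413
d^1_{1,-1}(0.4295) = +0.045413
|D^1_{1,-1}|² = |d^1_{1,-1}(β)|² = (+0.045413)² = 0.002062 (the z-rotation phases have unit modulus)

P=0.0021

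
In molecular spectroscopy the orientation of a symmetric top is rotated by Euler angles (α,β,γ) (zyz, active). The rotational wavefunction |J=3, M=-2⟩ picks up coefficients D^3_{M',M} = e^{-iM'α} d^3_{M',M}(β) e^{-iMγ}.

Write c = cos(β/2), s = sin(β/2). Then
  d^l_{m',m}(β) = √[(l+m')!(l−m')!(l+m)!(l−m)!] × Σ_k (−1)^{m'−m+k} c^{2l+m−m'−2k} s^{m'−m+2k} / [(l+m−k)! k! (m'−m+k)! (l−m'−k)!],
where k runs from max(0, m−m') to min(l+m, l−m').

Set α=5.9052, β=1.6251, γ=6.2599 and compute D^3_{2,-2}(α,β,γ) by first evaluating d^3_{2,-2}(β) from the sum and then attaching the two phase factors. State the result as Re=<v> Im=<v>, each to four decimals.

Re=0.3873 Im=0.3325

First d^3_{2,-2}(β=1.6251), then the phase factors e^{-i(2)α} and e^{-i(-2)γ}:
Half-angle: c=0.687649, s=0.726043. N=√(120·1·1·120)=120.000000
k∈{0,1} keeps every argument non-negative
  k=0: (−1)^4·120.0000/(24)·0.6876^2·0.7260^4 = +0.656982
  k=1: (−1)^5·120.0000/(120)·0.6876^0·0.7260^6 = -0.146479
d^3_{2,-2}(1.6251) = +0.656982 -0.146479 = +0.510503
Phases: e^{-i·(2)·5.9052}=+0.727606+0.685995i, e^{-i·(-2)·6.2599}=+0.998916-0.046554i ⇒ D=+0.387346+0.332531i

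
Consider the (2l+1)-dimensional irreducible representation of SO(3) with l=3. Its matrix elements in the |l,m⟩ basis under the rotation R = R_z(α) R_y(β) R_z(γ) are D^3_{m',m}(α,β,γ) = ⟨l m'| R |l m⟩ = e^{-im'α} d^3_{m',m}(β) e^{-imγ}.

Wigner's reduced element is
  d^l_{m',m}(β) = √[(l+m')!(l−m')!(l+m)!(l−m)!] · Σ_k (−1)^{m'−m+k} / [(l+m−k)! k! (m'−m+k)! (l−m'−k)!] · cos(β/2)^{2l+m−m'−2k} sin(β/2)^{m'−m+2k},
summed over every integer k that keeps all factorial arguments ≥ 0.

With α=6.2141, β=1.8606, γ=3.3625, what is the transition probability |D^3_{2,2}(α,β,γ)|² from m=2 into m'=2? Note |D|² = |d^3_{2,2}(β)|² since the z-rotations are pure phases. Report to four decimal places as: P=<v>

P=0.1328

Split into d^3_{2,2}(β=1.8606) × two z-phases.
Half-angle: c=0.597593, s=0.801799. N=√(120·1·120·1)=120.000000
The bounds max(0,m−m')=0 and min(l+m,l−m')=1 give 2 terms
  k=0: (−1)^0·120.0000/(120)·0.5976^6·0.8018^0 = +0.045544
  k=1: (−1)^1·120.0000/(24)·0.5976^4·0.8018^2 = -0.409944
d^3_{2,2}(1.8606) = +0.045544 -0.409944 = -0.364400
|D^3_{2,2}|² = |d^3_{2,2}(β)|² = (-0.364400)² = 0.132787 (the z-rotation phases have unit modulus)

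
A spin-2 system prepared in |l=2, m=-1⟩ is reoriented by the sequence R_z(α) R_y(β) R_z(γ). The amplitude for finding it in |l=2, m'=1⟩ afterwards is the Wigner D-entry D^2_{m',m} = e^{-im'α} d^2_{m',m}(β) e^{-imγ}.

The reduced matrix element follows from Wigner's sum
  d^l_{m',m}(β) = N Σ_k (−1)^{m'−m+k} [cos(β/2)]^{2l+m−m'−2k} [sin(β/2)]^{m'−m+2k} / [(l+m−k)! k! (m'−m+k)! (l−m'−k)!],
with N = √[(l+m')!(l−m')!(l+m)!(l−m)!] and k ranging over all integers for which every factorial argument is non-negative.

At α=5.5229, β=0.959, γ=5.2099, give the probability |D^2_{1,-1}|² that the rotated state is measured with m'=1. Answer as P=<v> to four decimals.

D^2_{1,-1}(5.5229,0.959,5.2099) = e^{-i·1·5.5229}·d^2_{1,-1}(0.959)·e^{-i·-1·5.2099}. Compute d first:
Half-angle: c=0.887226, s=0.461336. N=√(6·1·1·6)=6.000000
Admissible k: 0..1 (factorial args all ≥0)
  k=0: (−1)^2·6.0000/(2)·0.8872^2·0.4613^2 = +0.502601
  k=1: (−1)^3·6.0000/(6)·0.8872^0·0.4613^4 = -0.045297
d^2_{1,-1}(0.959) = +0.502601 -0.045297 = +0.457304
|D^2_{1,-1}|² = |d^2_{1,-1}(β)|² = (+0.457304)² = 0.209127 (the z-rotation phases have unit modulus)

P=0.2091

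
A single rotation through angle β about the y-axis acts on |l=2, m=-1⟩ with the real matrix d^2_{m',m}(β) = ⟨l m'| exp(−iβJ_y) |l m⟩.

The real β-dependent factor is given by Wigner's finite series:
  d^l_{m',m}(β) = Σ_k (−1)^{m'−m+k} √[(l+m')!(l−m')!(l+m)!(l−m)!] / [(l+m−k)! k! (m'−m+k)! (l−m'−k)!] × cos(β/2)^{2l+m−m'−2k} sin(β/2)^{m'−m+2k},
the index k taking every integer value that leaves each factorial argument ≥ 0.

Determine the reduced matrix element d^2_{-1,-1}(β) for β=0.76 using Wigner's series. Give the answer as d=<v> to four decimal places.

d^2_{-1,-1}(β=0.76) via Wigner's sum:
c=cos(0.76/2)=0.928665, s=sin(0.76/2)=0.370920; N=√[1·6·1·6]=6.000000
The bounds max(0,m−m')=0 and min(l+m,l−m')=1 give 2 terms
  k=0: (−1)^0·6.0000/(6)·0.9287^4·0.3709^0 = +0.743765
  k=1: (−1)^1·6.0000/(2)·0.9287^2·0.3709^2 = -0.355960
d^2_{-1,-1}(0.76) = +0.743765 -0.355960 = +0.387805

d=0.3878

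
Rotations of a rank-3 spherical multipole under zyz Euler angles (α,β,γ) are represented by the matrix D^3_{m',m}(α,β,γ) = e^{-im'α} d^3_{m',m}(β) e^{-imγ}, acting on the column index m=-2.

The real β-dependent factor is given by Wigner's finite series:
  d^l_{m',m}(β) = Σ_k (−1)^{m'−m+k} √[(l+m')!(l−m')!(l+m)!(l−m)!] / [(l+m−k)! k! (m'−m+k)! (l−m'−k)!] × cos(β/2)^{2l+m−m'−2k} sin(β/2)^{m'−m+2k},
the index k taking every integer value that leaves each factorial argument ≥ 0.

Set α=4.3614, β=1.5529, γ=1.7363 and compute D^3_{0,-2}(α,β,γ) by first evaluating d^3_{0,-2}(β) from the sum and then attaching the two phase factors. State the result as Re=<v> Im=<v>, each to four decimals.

D^3_{0,-2}(4.3614,1.5529,1.7363) = e^{-i·0·4.3614}·d^3_{0,-2}(1.5529)·e^{-i·-2·1.7363}. Compute d first:
With c≡cos(β/2)=0.713406 and s≡sin(β/2)=0.700751, N=[6·6·1·120]^{1/2}=65.726707
Admissible k: 0..1 (factorial args all ≥0)
  k=0: (−1)^2·65.7267/(12)·0.7134^4·0.7008^2 = +0.696682
  k=1: (−1)^3·65.7267/(12)·0.7134^2·0.7008^4 = -0.672186
d^3_{0,-2}(1.5529) = +0.696682 -0.672186 = +0.024496
Attach z-rotation phases: D = e^{-i(0)(4.3614)}·(+0.024496)·e^{-i(-2)(1.7363)} = -0.023167-0.007961i

Re=-0.0232 Im=-0.0080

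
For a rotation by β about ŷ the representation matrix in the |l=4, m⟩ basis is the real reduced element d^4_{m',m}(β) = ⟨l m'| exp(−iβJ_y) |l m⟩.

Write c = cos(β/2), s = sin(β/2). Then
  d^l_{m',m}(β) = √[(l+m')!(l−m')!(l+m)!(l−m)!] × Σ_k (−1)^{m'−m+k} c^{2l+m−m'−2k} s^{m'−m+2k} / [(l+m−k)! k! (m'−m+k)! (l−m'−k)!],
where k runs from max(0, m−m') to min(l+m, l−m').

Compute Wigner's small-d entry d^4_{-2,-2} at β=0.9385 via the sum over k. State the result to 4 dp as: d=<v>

d^4_{-2,-2}(β=0.9385) via Wigner's sum:
c=cos(0.9385/2)=0.891908, s=sin(0.9385/2)=0.452217; N=√[2·720·2·720]=1440.000000
Admissible k: 0..2 (factorial args all ≥0)
  k=0: (−1)^0·1440.0000/(1440)·0.8919^8·0.4522^0 = +0.400460
  k=1: (−1)^1·1440.0000/(120)·0.8919^6·0.4522^2 = -1.235365
  k=2: (−1)^2·1440.0000/(96)·0.8919^4·0.4522^4 = +0.396972
d^4_{-2,-2}(0.9385) = +0.400460 -1.235365 +0.396972 = -0.437933

d=-0.4379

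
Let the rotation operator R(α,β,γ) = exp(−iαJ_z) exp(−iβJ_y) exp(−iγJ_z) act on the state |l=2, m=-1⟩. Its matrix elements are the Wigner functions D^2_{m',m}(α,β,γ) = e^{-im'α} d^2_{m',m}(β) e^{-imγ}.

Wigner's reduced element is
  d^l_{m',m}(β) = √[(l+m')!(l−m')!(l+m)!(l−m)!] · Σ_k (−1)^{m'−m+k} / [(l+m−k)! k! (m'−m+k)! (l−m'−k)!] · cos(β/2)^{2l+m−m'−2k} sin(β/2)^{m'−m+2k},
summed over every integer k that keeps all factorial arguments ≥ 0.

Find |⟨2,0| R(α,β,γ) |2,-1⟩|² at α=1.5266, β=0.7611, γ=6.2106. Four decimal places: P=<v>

P=0.3741

First d^2_{0,-1}(β=0.7611), then the phase factors e^{-i(0)α} and e^{-i(-1)γ}:
c=cos(0.7611/2)=0.928460, s=sin(0.7611/2)=0.371431; N=√[2·2·1·6]=4.898979
The bounds max(0,m−m')=0 and min(l+m,l−m')=1 give 2 terms
  k=0: (−1)^1·4.8990/(2)·0.9285^3·0.3714^1 = -0.728189
  k=1: (−1)^2·4.8990/(2)·0.9285^1·0.3714^3 = +0.116540
d^2_{0,-1}(0.7611) = -0.728189 +0.116540 = -0.611649
|D^2_{0,-1}|² = |d^2_{0,-1}(β)|² = (-0.611649)² = 0.374115 (the z-rotation phases have unit modulus)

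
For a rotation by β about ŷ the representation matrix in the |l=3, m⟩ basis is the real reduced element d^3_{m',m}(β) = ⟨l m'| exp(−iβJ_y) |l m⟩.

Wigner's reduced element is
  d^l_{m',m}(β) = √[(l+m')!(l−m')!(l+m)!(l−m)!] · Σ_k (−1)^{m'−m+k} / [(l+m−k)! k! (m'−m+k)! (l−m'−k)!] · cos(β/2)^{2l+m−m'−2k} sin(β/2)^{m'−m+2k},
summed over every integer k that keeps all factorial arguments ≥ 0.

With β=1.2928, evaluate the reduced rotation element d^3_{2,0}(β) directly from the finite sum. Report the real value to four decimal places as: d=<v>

d=0.3475

d^3_{2,0}(β=1.2928) via Wigner's sum:
With c≡cos(β/2)=0.798257 and s≡sin(β/2)=0.602317, N=[120·1·6·6]^{1/2}=65.726707
The bounds max(0,m−m')=0 and min(l+m,l−m')=1 give 2 terms
  k=0: (−1)^2·65.7267/(12)·0.7983^4·0.6023^2 = +0.806830
  k=1: (−1)^3·65.7267/(12)·0.7983^2·0.6023^4 = -0.459352
d^3_{2,0}(1.2928) = +0.806830 -0.459352 = +0.347478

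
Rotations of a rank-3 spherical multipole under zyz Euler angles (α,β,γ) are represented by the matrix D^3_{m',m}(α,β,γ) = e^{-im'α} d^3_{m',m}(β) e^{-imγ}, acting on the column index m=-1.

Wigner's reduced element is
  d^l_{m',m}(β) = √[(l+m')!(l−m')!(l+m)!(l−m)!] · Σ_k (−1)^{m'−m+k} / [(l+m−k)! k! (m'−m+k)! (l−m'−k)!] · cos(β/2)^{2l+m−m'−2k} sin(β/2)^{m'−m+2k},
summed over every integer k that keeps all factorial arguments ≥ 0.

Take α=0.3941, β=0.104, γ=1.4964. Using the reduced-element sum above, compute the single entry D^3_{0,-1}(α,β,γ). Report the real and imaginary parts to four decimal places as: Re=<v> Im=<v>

Re=-0.0132 Im=-0.1769

D^3_{0,-1}(0.3941,0.104,1.4964) = e^{-i·0·0.3941}·d^3_{0,-1}(0.104)·e^{-i·-1·1.4964}. Compute d first:
Half-angle: c=0.998648, s=0.051977. N=√(6·6·2·24)=41.569219
k∈{0,1,2} keeps every argument non-negative
  k=0: (−1)^1·41.5692/(12)·0.9986^5·0.0520^1 = -0.178839
  k=1: (−1)^2·41.5692/(4)·0.9986^3·0.0520^3 = +0.001453
  k=2: (−1)^3·41.5692/(12)·0.9986^1·0.0520^5 = -0.000001
d^3_{0,-1}(0.104) = -0.178839 +0.001453 -0.000001 = -0.177386
Attach z-rotation phases: D = e^{-i(0)(0.3941)}·(-0.177386)·e^{-i(-1)(1.4964)} = -0.013185-0.176896i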